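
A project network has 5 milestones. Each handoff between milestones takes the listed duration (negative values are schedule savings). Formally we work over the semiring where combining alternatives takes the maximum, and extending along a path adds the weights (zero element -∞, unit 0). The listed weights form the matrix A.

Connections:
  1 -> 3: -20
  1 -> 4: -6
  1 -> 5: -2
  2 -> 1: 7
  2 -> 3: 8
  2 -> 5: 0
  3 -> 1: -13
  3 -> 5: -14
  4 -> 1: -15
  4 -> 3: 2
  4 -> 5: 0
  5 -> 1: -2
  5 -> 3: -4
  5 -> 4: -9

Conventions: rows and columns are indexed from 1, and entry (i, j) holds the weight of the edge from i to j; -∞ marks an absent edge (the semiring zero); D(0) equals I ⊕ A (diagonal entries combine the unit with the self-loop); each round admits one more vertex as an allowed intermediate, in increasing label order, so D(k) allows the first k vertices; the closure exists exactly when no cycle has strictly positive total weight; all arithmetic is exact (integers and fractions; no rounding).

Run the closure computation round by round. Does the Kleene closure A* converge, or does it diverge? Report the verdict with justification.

D(0):
  [0, -∞, -20, -6, -2]
  [7, 0, 8, -∞, 0]
  [-13, -∞, 0, -∞, -14]
  [-15, -∞, 2, 0, 0]
  [-2, -∞, -4, -9, 0]
D(1):
  [0, -∞, -20, -6, -2]
  [7, 0, 8, 1, 5]
  [-13, -∞, 0, -19, -14]
  [-15, -∞, 2, 0, 0]
  [-2, -∞, -4, -8, 0]
D(2):
  [0, -∞, -20, -6, -2]
  [7, 0, 8, 1, 5]
  [-13, -∞, 0, -19, -14]
  [-15, -∞, 2, 0, 0]
  [-2, -∞, -4, -8, 0]
D(3):
  [0, -∞, -20, -6, -2]
  [7, 0, 8, 1, 5]
  [-13, -∞, 0, -19, -14]
  [-11, -∞, 2, 0, 0]
  [-2, -∞, -4, -8, 0]
D(4):
  [0, -∞, -4, -6, -2]
  [7, 0, 8, 1, 5]
  [-13, -∞, 0, -19, -14]
  [-11, -∞, 2, 0, 0]
  [-2, -∞, -4, -8, 0]
D(5):
  [0, -∞, -4, -6, -2]
  [7, 0, 8, 1, 5]
  [-13, -∞, 0, -19, -14]
  [-2, -∞, 2, 0, 0]
  [-2, -∞, -4, -8, 0]
Key observation: every diagonal entry stays at the unit through all rounds, so no improving cycle exists.
Answer: CONVERGES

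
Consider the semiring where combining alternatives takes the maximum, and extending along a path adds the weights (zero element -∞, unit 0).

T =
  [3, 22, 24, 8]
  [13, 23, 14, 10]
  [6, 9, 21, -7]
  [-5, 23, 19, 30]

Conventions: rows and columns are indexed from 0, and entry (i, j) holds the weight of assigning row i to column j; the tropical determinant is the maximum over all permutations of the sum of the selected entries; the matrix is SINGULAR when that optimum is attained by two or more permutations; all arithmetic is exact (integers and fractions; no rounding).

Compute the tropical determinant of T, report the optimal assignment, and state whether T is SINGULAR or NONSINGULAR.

σ = (0, 1, 2, 3): 3 + 23 + 21 + 30 = 77
σ = (0, 1, 3, 2): 3 + 23 + (-7) + 19 = 38
σ = (0, 2, 1, 3): 3 + 14 + 9 + 30 = 56
σ = (0, 2, 3, 1): 3 + 14 + (-7) + 23 = 33
σ = (0, 3, 1, 2): 3 + 10 + 9 + 19 = 41
σ = (0, 3, 2, 1): 3 + 10 + 21 + 23 = 57
σ = (1, 0, 2, 3): 22 + 13 + 21 + 30 = 86
σ = (1, 0, 3, 2): 22 + 13 + (-7) + 19 = 47
σ = (1, 2, 0, 3): 22 + 14 + 6 + 30 = 72
σ = (1, 2, 3, 0): 22 + 14 + (-7) + (-5) = 24
σ = (1, 3, 0, 2): 22 + 10 + 6 + 19 = 57
σ = (1, 3, 2, 0): 22 + 10 + 21 + (-5) = 48
σ = (2, 0, 1, 3): 24 + 13 + 9 + 30 = 76
σ = (2, 0, 3, 1): 24 + 13 + (-7) + 23 = 53
σ = (2, 1, 0, 3): 24 + 23 + 6 + 30 = 83
σ = (2, 1, 3, 0): 24 + 23 + (-7) + (-5) = 35
σ = (2, 3, 0, 1): 24 + 10 + 6 + 23 = 63
σ = (2, 3, 1, 0): 24 + 10 + 9 + (-5) = 38
σ = (3, 0, 1, 2): 8 + 13 + 9 + 19 = 49
σ = (3, 0, 2, 1): 8 + 13 + 21 + 23 = 65
σ = (3, 1, 0, 2): 8 + 23 + 6 + 19 = 56
σ = (3, 1, 2, 0): 8 + 23 + 21 + (-5) = 47
σ = (3, 2, 0, 1): 8 + 14 + 6 + 23 = 51
σ = (3, 2, 1, 0): 8 + 14 + 9 + (-5) = 26
Optimal value attained by: σ = (1, 0, 2, 3).
Answer: det⊕(T) = 86; verdict: NONSINGULAR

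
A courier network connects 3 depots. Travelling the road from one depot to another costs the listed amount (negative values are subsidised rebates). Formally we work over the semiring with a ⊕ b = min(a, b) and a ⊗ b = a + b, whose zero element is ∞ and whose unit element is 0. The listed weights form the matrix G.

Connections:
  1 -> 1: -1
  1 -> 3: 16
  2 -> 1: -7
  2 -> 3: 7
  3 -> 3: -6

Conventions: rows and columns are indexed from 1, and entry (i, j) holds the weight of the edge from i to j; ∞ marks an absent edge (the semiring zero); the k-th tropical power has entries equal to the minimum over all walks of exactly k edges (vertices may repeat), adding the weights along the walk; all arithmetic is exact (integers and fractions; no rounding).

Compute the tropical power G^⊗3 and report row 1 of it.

G^⊗2:
  [-2, ∞, 10]
  [-8, ∞, 1]
  [∞, ∞, -12]
G^⊗3:
  [-3, ∞, 4]
  [-9, ∞, -5]
  [∞, ∞, -18]
Answer: row 1 of G^⊗3 = [-3, ∞, 4]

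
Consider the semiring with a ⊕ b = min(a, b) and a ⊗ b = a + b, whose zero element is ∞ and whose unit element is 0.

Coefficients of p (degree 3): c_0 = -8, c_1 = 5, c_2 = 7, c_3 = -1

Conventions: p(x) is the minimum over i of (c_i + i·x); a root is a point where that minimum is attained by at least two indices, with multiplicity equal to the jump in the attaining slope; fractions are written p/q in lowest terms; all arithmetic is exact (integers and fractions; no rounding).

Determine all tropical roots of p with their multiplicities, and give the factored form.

hull edge (i=0, c=-8) to (i=3, c=-1): slope 7/3, span 3
Factored form: p(x) = -1 ⊗ (x ⊕ (-7/3)) ⊗ (x ⊕ (-7/3)) ⊗ (x ⊕ (-7/3))
Answer: roots = -7/3 (mult 3)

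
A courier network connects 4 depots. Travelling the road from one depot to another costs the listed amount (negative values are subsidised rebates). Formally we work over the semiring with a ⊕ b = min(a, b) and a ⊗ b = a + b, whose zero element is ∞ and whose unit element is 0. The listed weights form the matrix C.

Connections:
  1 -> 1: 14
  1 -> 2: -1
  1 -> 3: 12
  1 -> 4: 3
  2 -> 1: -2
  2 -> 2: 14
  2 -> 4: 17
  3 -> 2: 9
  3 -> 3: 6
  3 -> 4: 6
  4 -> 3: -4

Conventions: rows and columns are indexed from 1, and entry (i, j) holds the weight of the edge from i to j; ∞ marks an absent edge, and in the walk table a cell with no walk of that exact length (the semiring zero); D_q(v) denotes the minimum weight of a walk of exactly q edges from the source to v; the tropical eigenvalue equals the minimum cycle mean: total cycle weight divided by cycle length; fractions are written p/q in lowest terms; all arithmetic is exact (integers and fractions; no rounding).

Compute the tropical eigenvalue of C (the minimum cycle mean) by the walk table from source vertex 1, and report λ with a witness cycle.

q=0: [0, ∞, ∞, ∞]
q=1: [14, -1, 12, 3]
q=2: [-3, 13, -1, 16]
q=3: [11, -4, 5, 0]
q=4: [-6, 10, -4, 11]
Optimal cycle mean attained by: cycle 1->2->1, total (-1) + (-2), length 2.
Answer: λ = -3/2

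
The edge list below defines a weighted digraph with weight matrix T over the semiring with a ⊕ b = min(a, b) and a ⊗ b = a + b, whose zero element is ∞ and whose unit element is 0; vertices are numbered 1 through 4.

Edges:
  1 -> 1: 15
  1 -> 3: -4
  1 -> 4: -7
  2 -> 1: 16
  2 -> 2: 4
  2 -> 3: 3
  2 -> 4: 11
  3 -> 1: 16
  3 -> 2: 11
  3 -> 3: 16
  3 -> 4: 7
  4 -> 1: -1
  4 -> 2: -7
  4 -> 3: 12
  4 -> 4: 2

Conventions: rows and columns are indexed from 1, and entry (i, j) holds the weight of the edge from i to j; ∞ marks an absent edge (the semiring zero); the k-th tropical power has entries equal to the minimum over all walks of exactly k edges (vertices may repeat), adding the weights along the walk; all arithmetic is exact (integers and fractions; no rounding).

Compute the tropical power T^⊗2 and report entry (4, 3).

T^⊗2:
  [-8, -14, 5, -5]
  [10, 4, 7, 9]
  [6, 0, 12, 9]
  [1, -5, -5, -8]
Key observation: the optimum is the walk 4->1->3, with weight (-1) + (-4) = -5.
Optimal value attained by: walk 4->1->3.
Answer: (T^⊗2)[4][3] = -5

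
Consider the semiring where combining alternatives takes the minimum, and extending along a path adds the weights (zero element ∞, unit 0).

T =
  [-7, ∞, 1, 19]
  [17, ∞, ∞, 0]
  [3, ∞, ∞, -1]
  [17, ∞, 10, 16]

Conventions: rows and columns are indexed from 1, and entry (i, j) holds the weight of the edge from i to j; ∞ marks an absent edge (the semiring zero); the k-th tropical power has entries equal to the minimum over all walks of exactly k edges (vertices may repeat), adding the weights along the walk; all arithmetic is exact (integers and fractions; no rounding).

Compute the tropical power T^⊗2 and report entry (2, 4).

T^⊗2:
  [-14, ∞, -6, 0]
  [10, ∞, 10, 16]
  [-4, ∞, 4, 15]
  [10, ∞, 18, 9]
Key observation: the optimum is the walk 2->4->4, with weight 0 + 16 = 16.
Optimal value attained by: walk 2->4->4.
Answer: (T^⊗2)[2][4] = 16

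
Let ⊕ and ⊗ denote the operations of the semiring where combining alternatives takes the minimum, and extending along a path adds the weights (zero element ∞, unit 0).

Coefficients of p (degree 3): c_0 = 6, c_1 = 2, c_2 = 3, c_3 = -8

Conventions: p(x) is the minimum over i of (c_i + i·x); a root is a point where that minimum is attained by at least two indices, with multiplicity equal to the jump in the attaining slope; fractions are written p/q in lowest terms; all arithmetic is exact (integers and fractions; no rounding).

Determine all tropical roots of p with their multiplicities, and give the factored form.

hull edge (i=0, c=6) to (i=3, c=-8): slope -14/3, span 3
Factored form: p(x) = -8 ⊗ (x ⊕ 14/3) ⊗ (x ⊕ 14/3) ⊗ (x ⊕ 14/3)
Answer: roots = 14/3 (mult 3)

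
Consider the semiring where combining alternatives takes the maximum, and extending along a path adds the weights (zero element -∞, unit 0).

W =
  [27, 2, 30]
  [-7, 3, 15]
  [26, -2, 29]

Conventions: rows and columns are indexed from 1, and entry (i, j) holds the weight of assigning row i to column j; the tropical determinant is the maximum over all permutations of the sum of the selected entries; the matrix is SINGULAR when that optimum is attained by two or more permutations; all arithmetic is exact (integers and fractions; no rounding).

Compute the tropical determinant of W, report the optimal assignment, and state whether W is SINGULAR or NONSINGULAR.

σ = (1, 2, 3): 27 + 3 + 29 = 59
σ = (1, 3, 2): 27 + 15 + (-2) = 40
σ = (2, 1, 3): 2 + (-7) + 29 = 24
σ = (2, 3, 1): 2 + 15 + 26 = 43
σ = (3, 1, 2): 30 + (-7) + (-2) = 21
σ = (3, 2, 1): 30 + 3 + 26 = 59
Optimal value attained by: σ = (1, 2, 3).
Answer: det⊕(W) = 59; verdict: SINGULAR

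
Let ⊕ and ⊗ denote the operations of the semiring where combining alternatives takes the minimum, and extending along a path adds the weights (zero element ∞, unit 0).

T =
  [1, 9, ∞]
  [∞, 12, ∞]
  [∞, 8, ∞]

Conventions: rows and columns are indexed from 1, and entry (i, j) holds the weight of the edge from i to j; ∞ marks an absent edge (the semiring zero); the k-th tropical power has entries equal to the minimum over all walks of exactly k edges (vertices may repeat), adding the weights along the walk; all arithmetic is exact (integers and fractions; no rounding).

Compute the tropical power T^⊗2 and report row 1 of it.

T^⊗2:
  [2, 10, ∞]
  [∞, 24, ∞]
  [∞, 20, ∞]
Answer: row 1 of T^⊗2 = [2, 10, ∞]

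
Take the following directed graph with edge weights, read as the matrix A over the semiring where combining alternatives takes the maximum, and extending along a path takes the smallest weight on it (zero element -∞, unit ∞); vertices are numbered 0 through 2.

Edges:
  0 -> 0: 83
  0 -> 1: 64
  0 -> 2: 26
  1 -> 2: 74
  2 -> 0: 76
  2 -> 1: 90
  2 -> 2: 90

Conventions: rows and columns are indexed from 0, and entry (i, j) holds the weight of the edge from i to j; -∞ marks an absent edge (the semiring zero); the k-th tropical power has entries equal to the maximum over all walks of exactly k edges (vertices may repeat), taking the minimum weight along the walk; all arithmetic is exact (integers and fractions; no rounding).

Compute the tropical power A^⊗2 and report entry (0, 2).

A^⊗2:
  [83, 64, 64]
  [74, 74, 74]
  [76, 90, 90]
Key observation: the optimum is the walk 0->1->2, with weight 64 min 74 = 64.
Optimal value attained by: walk 0->1->2.
Answer: (A^⊗2)[0][2] = 64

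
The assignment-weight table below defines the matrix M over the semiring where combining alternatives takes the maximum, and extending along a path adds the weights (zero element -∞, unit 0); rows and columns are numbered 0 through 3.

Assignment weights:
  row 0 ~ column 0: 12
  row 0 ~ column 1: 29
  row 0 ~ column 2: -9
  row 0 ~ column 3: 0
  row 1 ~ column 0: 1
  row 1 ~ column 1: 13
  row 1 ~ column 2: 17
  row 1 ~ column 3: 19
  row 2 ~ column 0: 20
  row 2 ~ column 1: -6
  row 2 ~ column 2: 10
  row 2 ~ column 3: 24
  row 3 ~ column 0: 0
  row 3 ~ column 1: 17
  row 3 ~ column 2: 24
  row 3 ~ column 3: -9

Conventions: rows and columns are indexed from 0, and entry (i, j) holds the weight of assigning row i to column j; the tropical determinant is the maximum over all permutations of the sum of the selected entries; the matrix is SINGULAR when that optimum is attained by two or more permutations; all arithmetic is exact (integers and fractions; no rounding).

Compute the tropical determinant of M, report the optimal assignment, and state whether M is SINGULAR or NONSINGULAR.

σ = (0, 1, 2, 3): 12 + 13 + 10 + (-9) = 26
σ = (0, 1, 3, 2): 12 + 13 + 24 + 24 = 73
σ = (0, 2, 1, 3): 12 + 17 + (-6) + (-9) = 14
σ = (0, 2, 3, 1): 12 + 17 + 24 + 17 = 70
σ = (0, 3, 1, 2): 12 + 19 + (-6) + 24 = 49
σ = (0, 3, 2, 1): 12 + 19 + 10 + 17 = 58
σ = (1, 0, 2, 3): 29 + 1 + 10 + (-9) = 31
σ = (1, 0, 3, 2): 29 + 1 + 24 + 24 = 78
σ = (1, 2, 0, 3): 29 + 17 + 20 + (-9) = 57
σ = (1, 2, 3, 0): 29 + 17 + 24 + 0 = 70
σ = (1, 3, 0, 2): 29 + 19 + 20 + 24 = 92
σ = (1, 3, 2, 0): 29 + 19 + 10 + 0 = 58
σ = (2, 0, 1, 3): (-9) + 1 + (-6) + (-9) = -23
σ = (2, 0, 3, 1): (-9) + 1 + 24 + 17 = 33
σ = (2, 1, 0, 3): (-9) + 13 + 20 + (-9) = 15
σ = (2, 1, 3, 0): (-9) + 13 + 24 + 0 = 28
σ = (2, 3, 0, 1): (-9) + 19 + 20 + 17 = 47
σ = (2, 3, 1, 0): (-9) + 19 + (-6) + 0 = 4
σ = (3, 0, 1, 2): 0 + 1 + (-6) + 24 = 19
σ = (3, 0, 2, 1): 0 + 1 + 10 + 17 = 28
σ = (3, 1, 0, 2): 0 + 13 + 20 + 24 = 57
σ = (3, 1, 2, 0): 0 + 13 + 10 + 0 = 23
σ = (3, 2, 0, 1): 0 + 17 + 20 + 17 = 54
σ = (3, 2, 1, 0): 0 + 17 + (-6) + 0 = 11
Optimal value attained by: σ = (1, 3, 0, 2).
Answer: det⊕(M) = 92; verdict: NONSINGULAR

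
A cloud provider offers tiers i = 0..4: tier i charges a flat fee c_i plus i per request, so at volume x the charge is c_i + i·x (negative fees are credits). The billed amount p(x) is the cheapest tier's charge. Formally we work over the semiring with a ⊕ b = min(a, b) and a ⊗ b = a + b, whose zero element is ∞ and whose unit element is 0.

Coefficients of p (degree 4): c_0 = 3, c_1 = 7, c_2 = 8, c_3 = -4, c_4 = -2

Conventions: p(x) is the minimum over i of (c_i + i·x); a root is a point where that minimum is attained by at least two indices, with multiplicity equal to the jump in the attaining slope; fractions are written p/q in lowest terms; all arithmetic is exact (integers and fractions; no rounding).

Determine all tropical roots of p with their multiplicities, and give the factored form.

hull edge (i=0, c=3) to (i=3, c=-4): slope -7/3, span 3
hull edge (i=3, c=-4) to (i=4, c=-2): slope 2, span 1
Factored form: p(x) = -2 ⊗ (x ⊕ (-2)) ⊗ (x ⊕ 7/3) ⊗ (x ⊕ 7/3) ⊗ (x ⊕ 7/3)
Answer: roots = -2 (mult 1), 7/3 (mult 3)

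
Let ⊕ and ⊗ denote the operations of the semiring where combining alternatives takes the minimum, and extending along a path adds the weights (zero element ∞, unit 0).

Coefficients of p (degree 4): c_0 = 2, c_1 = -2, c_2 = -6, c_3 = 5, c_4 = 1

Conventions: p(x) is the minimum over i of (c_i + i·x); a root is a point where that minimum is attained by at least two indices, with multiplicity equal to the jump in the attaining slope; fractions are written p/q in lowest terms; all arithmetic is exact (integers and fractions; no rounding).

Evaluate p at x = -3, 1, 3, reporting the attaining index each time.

p(-3) = min(2+0·(-3)=2, -2+1·(-3)=-5, -6+2·(-3)=-12, 5+3·(-3)=-4, 1+4·(-3)=-11) = -12 (attained by i=2)
p(1) = min(2+0·1=2, -2+1·1=-1, -6+2·1=-4, 5+3·1=8, 1+4·1=5) = -4 (attained by i=2)
p(3) = min(2+0·3=2, -2+1·3=1, -6+2·3=0, 5+3·3=14, 1+4·3=13) = 0 (attained by i=2)
Answer: p(-3) = -12; p(1) = -4; p(3) = 0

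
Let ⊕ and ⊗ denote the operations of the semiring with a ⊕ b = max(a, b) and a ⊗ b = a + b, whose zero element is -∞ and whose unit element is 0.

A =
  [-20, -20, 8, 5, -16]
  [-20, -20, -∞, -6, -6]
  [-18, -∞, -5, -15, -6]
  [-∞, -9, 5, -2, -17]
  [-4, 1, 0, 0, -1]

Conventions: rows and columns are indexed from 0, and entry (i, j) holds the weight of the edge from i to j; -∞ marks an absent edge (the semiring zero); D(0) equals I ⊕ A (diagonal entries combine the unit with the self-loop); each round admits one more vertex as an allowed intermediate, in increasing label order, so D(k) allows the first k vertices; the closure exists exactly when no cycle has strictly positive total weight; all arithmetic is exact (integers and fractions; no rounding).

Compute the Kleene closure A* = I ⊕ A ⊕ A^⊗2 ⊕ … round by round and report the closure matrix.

D(0):
  [0, -20, 8, 5, -16]
  [-20, 0, -∞, -6, -6]
  [-18, -∞, 0, -15, -6]
  [-∞, -9, 5, 0, -17]
  [-4, 1, 0, 0, 0]
D(1):
  [0, -20, 8, 5, -16]
  [-20, 0, -12, -6, -6]
  [-18, -38, 0, -13, -6]
  [-∞, -9, 5, 0, -17]
  [-4, 1, 4, 1, 0]
D(2):
  [0, -20, 8, 5, -16]
  [-20, 0, -12, -6, -6]
  [-18, -38, 0, -13, -6]
  [-29, -9, 5, 0, -15]
  [-4, 1, 4, 1, 0]
D(3):
  [0, -20, 8, 5, 2]
  [-20, 0, -12, -6, -6]
  [-18, -38, 0, -13, -6]
  [-13, -9, 5, 0, -1]
  [-4, 1, 4, 1, 0]
D(4):
  [0, -4, 10, 5, 4]
  [-19, 0, -1, -6, -6]
  [-18, -22, 0, -13, -6]
  [-13, -9, 5, 0, -1]
  [-4, 1, 6, 1, 0]
D(5):
  [0, 5, 10, 5, 4]
  [-10, 0, 0, -5, -6]
  [-10, -5, 0, -5, -6]
  [-5, 0, 5, 0, -1]
  [-4, 1, 6, 1, 0]
Answer: A* = [[0, 5, 10, 5, 4], [-10, 0, 0, -5, -6], [-10, -5, 0, -5, -6], [-5, 0, 5, 0, -1], [-4, 1, 6, 1, 0]]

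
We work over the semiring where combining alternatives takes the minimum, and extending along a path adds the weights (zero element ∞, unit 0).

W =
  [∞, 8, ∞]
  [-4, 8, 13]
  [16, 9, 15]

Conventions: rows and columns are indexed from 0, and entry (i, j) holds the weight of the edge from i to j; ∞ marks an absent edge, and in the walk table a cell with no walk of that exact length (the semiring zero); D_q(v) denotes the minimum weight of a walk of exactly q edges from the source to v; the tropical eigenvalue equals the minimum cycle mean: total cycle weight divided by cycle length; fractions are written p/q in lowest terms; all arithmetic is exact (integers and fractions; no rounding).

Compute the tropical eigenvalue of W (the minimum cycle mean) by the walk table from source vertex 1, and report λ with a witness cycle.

q=0: [∞, 0, ∞]
q=1: [-4, 8, 13]
q=2: [4, 4, 21]
q=3: [0, 12, 17]
Optimal cycle mean attained by: cycle 0->1->0, total 8 + (-4), length 2.
Answer: λ = 2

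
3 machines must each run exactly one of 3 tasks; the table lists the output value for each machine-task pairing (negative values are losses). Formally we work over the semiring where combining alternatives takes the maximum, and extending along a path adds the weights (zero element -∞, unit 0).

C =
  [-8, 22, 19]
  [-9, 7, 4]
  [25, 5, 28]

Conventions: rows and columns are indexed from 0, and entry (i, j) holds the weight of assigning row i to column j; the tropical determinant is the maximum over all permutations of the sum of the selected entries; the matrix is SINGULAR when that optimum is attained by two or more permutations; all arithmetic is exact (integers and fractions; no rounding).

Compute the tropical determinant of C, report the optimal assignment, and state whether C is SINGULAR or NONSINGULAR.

σ = (0, 1, 2): (-8) + 7 + 28 = 27
σ = (0, 2, 1): (-8) + 4 + 5 = 1
σ = (1, 0, 2): 22 + (-9) + 28 = 41
σ = (1, 2, 0): 22 + 4 + 25 = 51
σ = (2, 0, 1): 19 + (-9) + 5 = 15
σ = (2, 1, 0): 19 + 7 + 25 = 51
Optimal value attained by: σ = (1, 2, 0).
Answer: det⊕(C) = 51; verdict: SINGULAR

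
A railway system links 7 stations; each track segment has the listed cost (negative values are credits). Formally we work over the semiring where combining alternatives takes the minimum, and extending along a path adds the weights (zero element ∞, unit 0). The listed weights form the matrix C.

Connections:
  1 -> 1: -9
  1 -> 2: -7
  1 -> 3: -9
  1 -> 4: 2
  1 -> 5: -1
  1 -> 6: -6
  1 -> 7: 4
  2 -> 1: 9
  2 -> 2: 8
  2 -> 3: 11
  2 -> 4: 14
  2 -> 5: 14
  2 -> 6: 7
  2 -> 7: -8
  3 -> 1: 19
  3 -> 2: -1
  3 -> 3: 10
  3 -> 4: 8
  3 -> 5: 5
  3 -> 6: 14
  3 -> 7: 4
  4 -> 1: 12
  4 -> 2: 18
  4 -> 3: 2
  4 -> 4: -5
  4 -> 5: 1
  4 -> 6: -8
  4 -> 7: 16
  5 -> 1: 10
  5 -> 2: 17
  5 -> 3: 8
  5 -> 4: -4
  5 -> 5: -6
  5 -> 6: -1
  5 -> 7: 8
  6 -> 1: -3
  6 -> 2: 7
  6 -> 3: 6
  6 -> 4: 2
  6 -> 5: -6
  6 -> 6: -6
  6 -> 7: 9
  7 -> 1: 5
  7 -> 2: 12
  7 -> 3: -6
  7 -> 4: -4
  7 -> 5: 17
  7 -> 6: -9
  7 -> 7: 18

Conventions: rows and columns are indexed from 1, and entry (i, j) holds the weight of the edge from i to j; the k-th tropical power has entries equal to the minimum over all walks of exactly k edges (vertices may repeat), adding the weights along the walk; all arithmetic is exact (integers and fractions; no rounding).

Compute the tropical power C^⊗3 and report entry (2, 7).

C^⊗2:
  [-18, -16, -18, -7, -12, -15, -15]
  [-3, 2, -14, -12, 1, -17, 0]
  [8, 7, -2, 0, -1, -5, -9]
  [-11, -1, -3, -10, -14, -14, 1]
  [-4, 3, -2, -10, -12, -12, 2]
  [-12, -10, -12, -10, -12, -12, -1]
  [-12, -7, -4, -9, -15, -15, -2]
C^⊗3:
  [-27, -25, -27, -19, -21, -24, -24]
  [-20, -15, -12, -17, -23, -23, -10]
  [-8, -3, -15, -13, -11, -18, -1]
  [-20, -18, -20, -18, -20, -20, -9]
  [-15, -11, -13, -16, -18, -18, -5]
  [-21, -19, -21, -16, -18, -18, -18]
  [-21, -19, -21, -19, -21, -21, -15]
Key observation: the optimum is the walk 2->7->3->7, with weight (-8) + (-6) + 4 = -10.
Optimal value attained by: walk 2->7->3->7.
Answer: (C^⊗3)[2][7] = -10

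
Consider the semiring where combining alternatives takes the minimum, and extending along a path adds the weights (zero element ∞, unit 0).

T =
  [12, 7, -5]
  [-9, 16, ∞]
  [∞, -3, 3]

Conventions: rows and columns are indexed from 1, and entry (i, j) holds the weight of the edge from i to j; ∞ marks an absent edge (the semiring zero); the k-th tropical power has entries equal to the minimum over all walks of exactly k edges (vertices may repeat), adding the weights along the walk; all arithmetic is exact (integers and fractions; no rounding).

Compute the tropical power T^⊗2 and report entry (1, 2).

T^⊗2:
  [-2, -8, -2]
  [3, -2, -14]
  [-12, 0, 6]
Key observation: the optimum is the walk 1->3->2, with weight (-5) + (-3) = -8.
Optimal value attained by: walk 1->3->2.
Answer: (T^⊗2)[1][2] = -8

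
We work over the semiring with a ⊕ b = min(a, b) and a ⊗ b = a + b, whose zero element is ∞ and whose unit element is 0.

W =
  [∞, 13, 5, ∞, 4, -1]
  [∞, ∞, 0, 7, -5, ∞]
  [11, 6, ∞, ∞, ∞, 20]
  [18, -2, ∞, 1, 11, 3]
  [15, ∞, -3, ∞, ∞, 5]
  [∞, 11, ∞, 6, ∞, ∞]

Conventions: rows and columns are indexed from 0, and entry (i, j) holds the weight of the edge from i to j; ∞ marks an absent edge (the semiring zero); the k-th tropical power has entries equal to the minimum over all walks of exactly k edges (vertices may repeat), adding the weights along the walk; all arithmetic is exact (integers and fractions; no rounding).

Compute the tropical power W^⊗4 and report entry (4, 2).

W^⊗2:
  [16, 10, 1, 5, 8, 9]
  [10, 5, -8, 8, 18, 0]
  [∞, 24, 6, 13, 1, 10]
  [19, -1, -2, 2, -7, 4]
  [8, 3, 20, 11, 19, 14]
  [24, 4, 11, 7, 6, 9]
W^⊗3:
  [12, 3, 5, 6, 5, 8]
  [3, -2, 5, 6, 0, 9]
  [16, 11, -2, 14, 19, 6]
  [8, 0, -10, 3, -6, -2]
  [29, 9, 3, 10, -2, 7]
  [21, 5, 3, 8, -1, 10]
W^⊗4:
  [16, 4, 2, 7, -2, 9]
  [15, 4, -3, 5, -7, 2]
  [9, 4, 11, 12, 6, 15]
  [1, -4, -9, 4, -5, -1]
  [13, 8, -5, 11, 4, 3]
  [14, 6, -4, 9, 0, 4]
Key observation: the optimum is the walk 4->2->1->4->2, with weight (-3) + 6 + (-5) + (-3) = -5.
Optimal value attained by: walk 4->2->1->4->2.
Answer: (W^⊗4)[4][2] = -5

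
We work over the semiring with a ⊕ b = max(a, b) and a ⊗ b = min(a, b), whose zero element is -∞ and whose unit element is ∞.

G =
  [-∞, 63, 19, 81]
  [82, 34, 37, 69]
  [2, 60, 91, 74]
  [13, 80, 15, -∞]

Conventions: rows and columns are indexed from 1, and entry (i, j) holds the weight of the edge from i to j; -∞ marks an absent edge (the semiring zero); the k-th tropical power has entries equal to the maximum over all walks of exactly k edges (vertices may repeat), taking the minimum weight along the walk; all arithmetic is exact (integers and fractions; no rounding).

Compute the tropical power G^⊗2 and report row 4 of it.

G^⊗2:
  [63, 80, 37, 63]
  [34, 69, 37, 81]
  [60, 74, 91, 74]
  [80, 34, 37, 69]
Answer: row 4 of G^⊗2 = [80, 34, 37, 69]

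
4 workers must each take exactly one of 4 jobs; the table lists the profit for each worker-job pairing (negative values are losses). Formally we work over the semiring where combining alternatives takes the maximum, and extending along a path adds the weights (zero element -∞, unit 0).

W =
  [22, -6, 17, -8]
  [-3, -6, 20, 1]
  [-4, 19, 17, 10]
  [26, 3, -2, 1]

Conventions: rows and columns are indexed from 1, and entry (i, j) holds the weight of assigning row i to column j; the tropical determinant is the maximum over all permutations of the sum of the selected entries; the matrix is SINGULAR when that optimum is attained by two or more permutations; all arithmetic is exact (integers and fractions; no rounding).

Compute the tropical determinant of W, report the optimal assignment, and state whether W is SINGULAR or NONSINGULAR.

σ = (1, 2, 3, 4): 22 + (-6) + 17 + 1 = 34
σ = (1, 2, 4, 3): 22 + (-6) + 10 + (-2) = 24
σ = (1, 3, 2, 4): 22 + 20 + 19 + 1 = 62
σ = (1, 3, 4, 2): 22 + 20 + 10 + 3 = 55
σ = (1, 4, 2, 3): 22 + 1 + 19 + (-2) = 40
σ = (1, 4, 3, 2): 22 + 1 + 17 + 3 = 43
σ = (2, 1, 3, 4): (-6) + (-3) + 17 + 1 = 9
σ = (2, 1, 4, 3): (-6) + (-3) + 10 + (-2) = -1
σ = (2, 3, 1, 4): (-6) + 20 + (-4) + 1 = 11
σ = (2, 3, 4, 1): (-6) + 20 + 10 + 26 = 50
σ = (2, 4, 1, 3): (-6) + 1 + (-4) + (-2) = -11
σ = (2, 4, 3, 1): (-6) + 1 + 17 + 26 = 38
σ = (3, 1, 2, 4): 17 + (-3) + 19 + 1 = 34
σ = (3, 1, 4, 2): 17 + (-3) + 10 + 3 = 27
σ = (3, 2, 1, 4): 17 + (-6) + (-4) + 1 = 8
σ = (3, 2, 4, 1): 17 + (-6) + 10 + 26 = 47
σ = (3, 4, 1, 2): 17 + 1 + (-4) + 3 = 17
σ = (3, 4, 2, 1): 17 + 1 + 19 + 26 = 63
σ = (4, 1, 2, 3): (-8) + (-3) + 19 + (-2) = 6
σ = (4, 1, 3, 2): (-8) + (-3) + 17 + 3 = 9
σ = (4, 2, 1, 3): (-8) + (-6) + (-4) + (-2) = -20
σ = (4, 2, 3, 1): (-8) + (-6) + 17 + 26 = 29
σ = (4, 3, 1, 2): (-8) + 20 + (-4) + 3 = 11
σ = (4, 3, 2, 1): (-8) + 20 + 19 + 26 = 57
Optimal value attained by: σ = (3, 4, 2, 1).
Answer: det⊕(W) = 63; verdict: NONSINGULAR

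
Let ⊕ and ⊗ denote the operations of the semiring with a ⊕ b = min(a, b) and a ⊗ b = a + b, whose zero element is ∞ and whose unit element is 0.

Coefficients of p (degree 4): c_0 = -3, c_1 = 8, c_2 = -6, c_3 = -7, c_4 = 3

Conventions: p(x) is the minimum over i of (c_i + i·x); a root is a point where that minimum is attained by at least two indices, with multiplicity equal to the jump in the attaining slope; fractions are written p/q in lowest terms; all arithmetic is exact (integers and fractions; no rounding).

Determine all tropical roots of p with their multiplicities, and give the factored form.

hull edge (i=0, c=-3) to (i=2, c=-6): slope -3/2, span 2
hull edge (i=2, c=-6) to (i=3, c=-7): slope -1, span 1
hull edge (i=3, c=-7) to (i=4, c=3): slope 10, span 1
Factored form: p(x) = 3 ⊗ (x ⊕ (-10)) ⊗ (x ⊕ 1) ⊗ (x ⊕ 3/2) ⊗ (x ⊕ 3/2)
Answer: roots = -10 (mult 1), 1 (mult 1), 3/2 (mult 2)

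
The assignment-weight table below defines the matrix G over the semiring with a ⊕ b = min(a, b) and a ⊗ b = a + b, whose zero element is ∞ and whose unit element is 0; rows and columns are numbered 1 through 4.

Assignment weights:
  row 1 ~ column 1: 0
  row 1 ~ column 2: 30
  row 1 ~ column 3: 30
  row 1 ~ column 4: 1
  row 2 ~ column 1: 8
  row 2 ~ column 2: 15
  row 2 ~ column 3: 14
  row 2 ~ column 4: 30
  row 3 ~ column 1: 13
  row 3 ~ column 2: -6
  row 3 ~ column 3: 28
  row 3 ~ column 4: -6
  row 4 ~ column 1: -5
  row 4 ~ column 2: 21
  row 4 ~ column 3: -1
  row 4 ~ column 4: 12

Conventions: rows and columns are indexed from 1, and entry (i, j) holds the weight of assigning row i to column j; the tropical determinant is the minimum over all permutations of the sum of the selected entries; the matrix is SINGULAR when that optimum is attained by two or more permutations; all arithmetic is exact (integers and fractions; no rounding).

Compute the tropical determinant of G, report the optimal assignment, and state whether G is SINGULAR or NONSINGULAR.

σ = (1, 2, 3, 4): 0 + 15 + 28 + 12 = 55
σ = (1, 2, 4, 3): 0 + 15 + (-6) + (-1) = 8
σ = (1, 3, 2, 4): 0 + 14 + (-6) + 12 = 20
σ = (1, 3, 4, 2): 0 + 14 + (-6) + 21 = 29
σ = (1, 4, 2, 3): 0 + 30 + (-6) + (-1) = 23
σ = (1, 4, 3, 2): 0 + 30 + 28 + 21 = 79
σ = (2, 1, 3, 4): 30 + 8 + 28 + 12 = 78
σ = (2, 1, 4, 3): 30 + 8 + (-6) + (-1) = 31
σ = (2, 3, 1, 4): 30 + 14 + 13 + 12 = 69
σ = (2, 3, 4, 1): 30 + 14 + (-6) + (-5) = 33
σ = (2, 4, 1, 3): 30 + 30 + 13 + (-1) = 72
σ = (2, 4, 3, 1): 30 + 30 + 28 + (-5) = 83
σ = (3, 1, 2, 4): 30 + 8 + (-6) + 12 = 44
σ = (3, 1, 4, 2): 30 + 8 + (-6) + 21 = 53
σ = (3, 2, 1, 4): 30 + 15 + 13 + 12 = 70
σ = (3, 2, 4, 1): 30 + 15 + (-6) + (-5) = 34
σ = (3, 4, 1, 2): 30 + 30 + 13 + 21 = 94
σ = (3, 4, 2, 1): 30 + 30 + (-6) + (-5) = 49
σ = (4, 1, 2, 3): 1 + 8 + (-6) + (-1) = 2
σ = (4, 1, 3, 2): 1 + 8 + 28 + 21 = 58
σ = (4, 2, 1, 3): 1 + 15 + 13 + (-1) = 28
σ = (4, 2, 3, 1): 1 + 15 + 28 + (-5) = 39
σ = (4, 3, 1, 2): 1 + 14 + 13 + 21 = 49
σ = (4, 3, 2, 1): 1 + 14 + (-6) + (-5) = 4
Optimal value attained by: σ = (4, 1, 2, 3).
Answer: det⊕(G) = 2; verdict: NONSINGULAR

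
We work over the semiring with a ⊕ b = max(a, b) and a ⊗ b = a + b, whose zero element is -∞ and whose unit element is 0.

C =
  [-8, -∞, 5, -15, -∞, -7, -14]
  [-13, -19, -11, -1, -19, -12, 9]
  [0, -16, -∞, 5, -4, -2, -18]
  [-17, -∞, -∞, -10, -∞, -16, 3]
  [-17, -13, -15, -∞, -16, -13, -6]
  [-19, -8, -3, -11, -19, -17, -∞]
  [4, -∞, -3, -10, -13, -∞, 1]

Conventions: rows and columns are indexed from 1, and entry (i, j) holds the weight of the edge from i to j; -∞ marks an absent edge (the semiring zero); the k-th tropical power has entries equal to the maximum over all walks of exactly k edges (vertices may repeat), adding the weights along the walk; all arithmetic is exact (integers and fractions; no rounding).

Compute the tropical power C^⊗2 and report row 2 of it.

C^⊗2:
  [5, -11, -3, 10, 1, 3, -12]
  [13, -20, 6, -1, -4, -13, 10]
  [-8, -10, 5, -5, -20, -7, 8]
  [7, -24, 0, -7, -10, -24, 4]
  [-2, -21, -9, -10, -19, -17, -4]
  [-3, -19, -14, 2, -7, -5, 1]
  [5, -19, 9, 2, -7, -3, 2]
Answer: row 2 of C^⊗2 = [13, -20, 6, -1, -4, -13, 10]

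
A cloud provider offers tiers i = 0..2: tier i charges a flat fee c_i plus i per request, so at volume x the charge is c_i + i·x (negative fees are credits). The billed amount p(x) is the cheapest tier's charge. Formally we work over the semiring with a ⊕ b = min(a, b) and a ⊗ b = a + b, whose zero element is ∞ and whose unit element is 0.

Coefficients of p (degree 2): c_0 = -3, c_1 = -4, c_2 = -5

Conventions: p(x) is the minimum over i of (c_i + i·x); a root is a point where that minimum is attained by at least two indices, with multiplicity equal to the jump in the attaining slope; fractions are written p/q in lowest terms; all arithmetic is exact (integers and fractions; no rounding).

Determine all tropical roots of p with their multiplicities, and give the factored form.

hull edge (i=0, c=-3) to (i=2, c=-5): slope -1, span 2
Factored form: p(x) = -5 ⊗ (x ⊕ 1) ⊗ (x ⊕ 1)
Answer: roots = 1 (mult 2)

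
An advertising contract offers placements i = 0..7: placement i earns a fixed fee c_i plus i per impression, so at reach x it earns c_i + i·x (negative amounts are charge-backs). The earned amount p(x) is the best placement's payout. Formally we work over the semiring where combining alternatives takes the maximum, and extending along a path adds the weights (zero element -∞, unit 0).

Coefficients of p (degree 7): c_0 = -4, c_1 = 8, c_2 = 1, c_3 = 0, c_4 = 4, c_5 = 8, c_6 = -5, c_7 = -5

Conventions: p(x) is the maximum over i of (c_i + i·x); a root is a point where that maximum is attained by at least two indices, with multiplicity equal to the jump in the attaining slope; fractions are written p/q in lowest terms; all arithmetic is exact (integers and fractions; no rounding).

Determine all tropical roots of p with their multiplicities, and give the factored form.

hull edge (i=0, c=-4) to (i=1, c=8): slope 12, span 1
hull edge (i=1, c=8) to (i=5, c=8): slope 0, span 4
hull edge (i=5, c=8) to (i=7, c=-5): slope -13/2, span 2
Factored form: p(x) = -5 ⊗ (x ⊕ (-12)) ⊗ (x ⊕ 0) ⊗ (x ⊕ 0) ⊗ (x ⊕ 0) ⊗ (x ⊕ 0) ⊗ (x ⊕ 13/2) ⊗ (x ⊕ 13/2)
Answer: roots = -12 (mult 1), 0 (mult 4), 13/2 (mult 2)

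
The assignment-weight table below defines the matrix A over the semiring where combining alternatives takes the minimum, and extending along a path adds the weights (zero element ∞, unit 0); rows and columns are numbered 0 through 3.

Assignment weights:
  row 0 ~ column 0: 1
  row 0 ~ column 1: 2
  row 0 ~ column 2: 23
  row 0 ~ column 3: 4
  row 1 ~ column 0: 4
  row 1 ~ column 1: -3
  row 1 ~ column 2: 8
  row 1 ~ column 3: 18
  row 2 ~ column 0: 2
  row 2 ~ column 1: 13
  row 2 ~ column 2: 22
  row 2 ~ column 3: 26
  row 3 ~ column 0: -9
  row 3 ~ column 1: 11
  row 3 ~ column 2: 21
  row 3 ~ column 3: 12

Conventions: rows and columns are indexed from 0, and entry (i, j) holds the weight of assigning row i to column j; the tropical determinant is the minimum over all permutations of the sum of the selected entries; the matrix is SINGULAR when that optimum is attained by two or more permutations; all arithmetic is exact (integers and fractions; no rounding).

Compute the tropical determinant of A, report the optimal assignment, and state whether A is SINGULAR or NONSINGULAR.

σ = (0, 1, 2, 3): 1 + (-3) + 22 + 12 = 32
σ = (0, 1, 3, 2): 1 + (-3) + 26 + 21 = 45
σ = (0, 2, 1, 3): 1 + 8 + 13 + 12 = 34
σ = (0, 2, 3, 1): 1 + 8 + 26 + 11 = 46
σ = (0, 3, 1, 2): 1 + 18 + 13 + 21 = 53
σ = (0, 3, 2, 1): 1 + 18 + 22 + 11 = 52
σ = (1, 0, 2, 3): 2 + 4 + 22 + 12 = 40
σ = (1, 0, 3, 2): 2 + 4 + 26 + 21 = 53
σ = (1, 2, 0, 3): 2 + 8 + 2 + 12 = 24
σ = (1, 2, 3, 0): 2 + 8 + 26 + (-9) = 27
σ = (1, 3, 0, 2): 2 + 18 + 2 + 21 = 43
σ = (1, 3, 2, 0): 2 + 18 + 22 + (-9) = 33
σ = (2, 0, 1, 3): 23 + 4 + 13 + 12 = 52
σ = (2, 0, 3, 1): 23 + 4 + 26 + 11 = 64
σ = (2, 1, 0, 3): 23 + (-3) + 2 + 12 = 34
σ = (2, 1, 3, 0): 23 + (-3) + 26 + (-9) = 37
σ = (2, 3, 0, 1): 23 + 18 + 2 + 11 = 54
σ = (2, 3, 1, 0): 23 + 18 + 13 + (-9) = 45
σ = (3, 0, 1, 2): 4 + 4 + 13 + 21 = 42
σ = (3, 0, 2, 1): 4 + 4 + 22 + 11 = 41
σ = (3, 1, 0, 2): 4 + (-3) + 2 + 21 = 24
σ = (3, 1, 2, 0): 4 + (-3) + 22 + (-9) = 14
σ = (3, 2, 0, 1): 4 + 8 + 2 + 11 = 25
σ = (3, 2, 1, 0): 4 + 8 + 13 + (-9) = 16
Optimal value attained by: σ = (3, 1, 2, 0).
Answer: det⊕(A) = 14; verdict: NONSINGULAR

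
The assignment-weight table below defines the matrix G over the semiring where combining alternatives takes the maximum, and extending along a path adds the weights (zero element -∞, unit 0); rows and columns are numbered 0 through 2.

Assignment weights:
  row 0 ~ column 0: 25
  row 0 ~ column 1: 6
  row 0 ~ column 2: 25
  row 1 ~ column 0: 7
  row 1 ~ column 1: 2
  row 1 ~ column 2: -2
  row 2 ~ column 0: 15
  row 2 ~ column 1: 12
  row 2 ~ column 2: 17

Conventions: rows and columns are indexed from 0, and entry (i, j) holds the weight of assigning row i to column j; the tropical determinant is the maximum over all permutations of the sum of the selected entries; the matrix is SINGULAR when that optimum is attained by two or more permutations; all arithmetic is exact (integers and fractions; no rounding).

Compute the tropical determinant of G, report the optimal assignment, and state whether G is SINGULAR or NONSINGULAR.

σ = (0, 1, 2): 25 + 2 + 17 = 44
σ = (0, 2, 1): 25 + (-2) + 12 = 35
σ = (1, 0, 2): 6 + 7 + 17 = 30
σ = (1, 2, 0): 6 + (-2) + 15 = 19
σ = (2, 0, 1): 25 + 7 + 12 = 44
σ = (2, 1, 0): 25 + 2 + 15 = 42
Optimal value attained by: σ = (0, 1, 2).
Answer: det⊕(G) = 44; verdict: SINGULAR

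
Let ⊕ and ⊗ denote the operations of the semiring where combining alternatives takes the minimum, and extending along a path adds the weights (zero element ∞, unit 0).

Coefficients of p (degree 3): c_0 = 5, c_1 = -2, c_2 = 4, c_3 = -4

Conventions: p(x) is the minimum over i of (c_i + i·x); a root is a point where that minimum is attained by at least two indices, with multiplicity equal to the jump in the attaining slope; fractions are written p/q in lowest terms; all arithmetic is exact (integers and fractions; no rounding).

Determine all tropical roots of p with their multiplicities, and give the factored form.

hull edge (i=0, c=5) to (i=1, c=-2): slope -7, span 1
hull edge (i=1, c=-2) to (i=3, c=-4): slope -1, span 2
Factored form: p(x) = -4 ⊗ (x ⊕ 1) ⊗ (x ⊕ 1) ⊗ (x ⊕ 7)
Answer: roots = 1 (mult 2), 7 (mult 1)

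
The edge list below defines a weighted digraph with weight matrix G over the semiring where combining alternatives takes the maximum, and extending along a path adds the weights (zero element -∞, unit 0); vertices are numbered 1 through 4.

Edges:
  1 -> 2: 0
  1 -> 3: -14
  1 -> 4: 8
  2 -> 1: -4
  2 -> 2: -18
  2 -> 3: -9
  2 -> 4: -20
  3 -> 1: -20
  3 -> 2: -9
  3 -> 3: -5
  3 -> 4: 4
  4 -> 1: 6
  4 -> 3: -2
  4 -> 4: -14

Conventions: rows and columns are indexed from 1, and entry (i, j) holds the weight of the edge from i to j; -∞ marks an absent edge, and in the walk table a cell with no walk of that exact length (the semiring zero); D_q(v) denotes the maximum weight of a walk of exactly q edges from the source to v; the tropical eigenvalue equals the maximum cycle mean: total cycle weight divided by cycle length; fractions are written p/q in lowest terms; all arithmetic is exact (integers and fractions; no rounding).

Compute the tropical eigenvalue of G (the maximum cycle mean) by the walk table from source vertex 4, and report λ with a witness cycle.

q=0: [-∞, -∞, -∞, 0]
q=1: [6, -∞, -2, -14]
q=2: [-8, 6, -7, 14]
q=3: [20, -8, 12, 0]
q=4: [6, 20, 7, 28]
Optimal cycle mean attained by: cycle 1->4->1, total 8 + 6, length 2.
Answer: λ = 7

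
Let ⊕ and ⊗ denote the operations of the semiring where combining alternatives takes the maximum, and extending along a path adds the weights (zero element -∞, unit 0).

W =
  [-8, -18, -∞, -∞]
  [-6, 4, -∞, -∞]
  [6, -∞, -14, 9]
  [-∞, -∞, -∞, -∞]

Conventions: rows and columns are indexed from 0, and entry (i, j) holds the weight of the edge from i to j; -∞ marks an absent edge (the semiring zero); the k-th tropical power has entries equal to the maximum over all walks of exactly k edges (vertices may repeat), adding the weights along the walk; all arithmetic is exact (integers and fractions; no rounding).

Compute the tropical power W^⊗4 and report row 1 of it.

W^⊗2:
  [-16, -14, -∞, -∞]
  [-2, 8, -∞, -∞]
  [-2, -12, -28, -5]
  [-∞, -∞, -∞, -∞]
W^⊗3:
  [-20, -10, -∞, -∞]
  [2, 12, -∞, -∞]
  [-10, -8, -42, -19]
  [-∞, -∞, -∞, -∞]
W^⊗4:
  [-16, -6, -∞, -∞]
  [6, 16, -∞, -∞]
  [-14, -4, -56, -33]
  [-∞, -∞, -∞, -∞]
Answer: row 1 of W^⊗4 = [6, 16, -∞, -∞]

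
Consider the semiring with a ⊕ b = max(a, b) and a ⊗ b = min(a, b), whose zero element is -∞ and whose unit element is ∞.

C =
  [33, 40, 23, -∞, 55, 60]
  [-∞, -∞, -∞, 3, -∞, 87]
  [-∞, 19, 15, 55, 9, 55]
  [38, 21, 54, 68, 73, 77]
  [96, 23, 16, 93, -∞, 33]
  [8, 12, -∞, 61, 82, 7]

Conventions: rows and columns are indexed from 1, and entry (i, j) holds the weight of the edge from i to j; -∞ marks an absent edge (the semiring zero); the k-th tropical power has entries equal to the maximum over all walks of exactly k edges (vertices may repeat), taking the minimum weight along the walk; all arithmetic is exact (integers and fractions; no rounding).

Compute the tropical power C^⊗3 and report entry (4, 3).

C^⊗2:
  [55, 33, 23, 60, 60, 40]
  [8, 12, 3, 61, 82, 7]
  [38, 21, 54, 55, 55, 55]
  [73, 38, 54, 73, 77, 68]
  [38, 40, 54, 68, 73, 77]
  [82, 23, 54, 82, 61, 61]
C^⊗3:
  [60, 40, 54, 60, 60, 60]
  [82, 23, 54, 82, 61, 61]
  [55, 38, 54, 55, 55, 55]
  [77, 40, 54, 77, 73, 73]
  [73, 38, 54, 73, 77, 68]
  [61, 40, 54, 68, 73, 77]
Key observation: the optimum is the walk 4->3->4->3, with weight 54 min 55 min 54 = 54.
Optimal value attained by: walk 4->3->4->3.
Answer: (C^⊗3)[4][3] = 54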